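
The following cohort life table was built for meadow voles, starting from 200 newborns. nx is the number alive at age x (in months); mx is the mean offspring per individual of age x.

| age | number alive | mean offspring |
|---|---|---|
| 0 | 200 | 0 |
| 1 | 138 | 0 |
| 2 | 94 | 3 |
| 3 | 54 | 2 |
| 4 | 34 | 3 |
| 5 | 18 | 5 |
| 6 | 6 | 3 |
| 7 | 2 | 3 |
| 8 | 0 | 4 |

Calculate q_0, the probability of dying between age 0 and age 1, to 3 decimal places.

lx = nx/n0 = nx/200: 1, 0.69, 0.47, 0.27, 0.17, 0.09, 0.03, 0.01, 0
q_0 = (l_0 − l_1) / l_0 = (1 − 0.69) / 1
     = 0.31 / 1 = 0.31 → 0.310

0.310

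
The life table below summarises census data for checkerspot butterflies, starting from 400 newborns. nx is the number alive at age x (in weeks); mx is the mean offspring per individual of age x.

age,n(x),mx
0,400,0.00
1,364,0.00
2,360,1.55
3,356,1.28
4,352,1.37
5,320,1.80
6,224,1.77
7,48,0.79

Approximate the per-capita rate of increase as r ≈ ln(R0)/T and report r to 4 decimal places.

lx = nx/n0 = nx/400: 1, 0.91, 0.9, 0.89, 0.88, 0.8, 0.56, 0.12
R0 = Σ lx·mx = 0 + 0 + 1.395 + 1.1392 + 1.2056 + 1.44 + 0.9912 + 0.0948 = 6.2658
Σ x·lx·mx = 24.8408; T = 24.8408/6.2658 = 3.96451…
r ≈ ln(R0)/T = ln(6.2658)/3.96451… = 0.462884… → 0.4629

0.4629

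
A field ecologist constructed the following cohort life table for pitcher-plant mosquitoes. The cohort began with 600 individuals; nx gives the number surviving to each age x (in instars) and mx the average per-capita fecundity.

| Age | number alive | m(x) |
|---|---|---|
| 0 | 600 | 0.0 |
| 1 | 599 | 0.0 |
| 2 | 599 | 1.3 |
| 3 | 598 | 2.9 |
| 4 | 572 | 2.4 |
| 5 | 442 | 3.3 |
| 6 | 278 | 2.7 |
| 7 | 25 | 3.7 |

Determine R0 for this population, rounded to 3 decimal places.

lx = nx/n0 = nx/600: 1, 0.99833…, 0.99833…, 0.99667…, 0.95333…, 0.73667…, 0.46333…, 0.04167…
lx·mx by age: 0, 0, 1.297833…, 2.890333…, 2.288…, 2.431…, 1.251…, 0.154167…
R0 = Σ lx·mx = 10.312333… → 10.312

10.312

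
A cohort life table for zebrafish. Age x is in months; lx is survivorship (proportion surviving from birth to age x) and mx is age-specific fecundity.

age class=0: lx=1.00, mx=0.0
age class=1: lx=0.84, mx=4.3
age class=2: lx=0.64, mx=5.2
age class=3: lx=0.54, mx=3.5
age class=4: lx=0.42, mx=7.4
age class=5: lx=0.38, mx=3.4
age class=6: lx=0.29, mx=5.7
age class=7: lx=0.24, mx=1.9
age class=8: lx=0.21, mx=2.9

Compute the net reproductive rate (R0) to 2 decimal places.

lx·mx by age: 0, 3.612, 3.328, 1.89, 3.108, 1.292, 1.653, 0.456, 0.609
R0 = Σ lx·mx = 15.948 → 15.95

15.95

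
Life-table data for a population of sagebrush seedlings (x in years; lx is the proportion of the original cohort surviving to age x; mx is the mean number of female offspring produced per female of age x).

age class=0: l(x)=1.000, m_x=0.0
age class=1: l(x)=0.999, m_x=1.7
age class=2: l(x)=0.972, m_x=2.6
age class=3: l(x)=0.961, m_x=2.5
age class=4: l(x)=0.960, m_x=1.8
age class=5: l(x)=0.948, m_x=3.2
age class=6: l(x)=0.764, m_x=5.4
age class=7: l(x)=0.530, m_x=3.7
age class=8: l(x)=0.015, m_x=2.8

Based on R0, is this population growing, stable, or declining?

R0 = Σ lx·mx = 0 + 1.6983 + 2.5272 + 2.4025 + 1.728 + 3.0336 + 4.1256 + 1.961 + 0.042 = 17.5182
R0 > 1, so the population is growing.

growing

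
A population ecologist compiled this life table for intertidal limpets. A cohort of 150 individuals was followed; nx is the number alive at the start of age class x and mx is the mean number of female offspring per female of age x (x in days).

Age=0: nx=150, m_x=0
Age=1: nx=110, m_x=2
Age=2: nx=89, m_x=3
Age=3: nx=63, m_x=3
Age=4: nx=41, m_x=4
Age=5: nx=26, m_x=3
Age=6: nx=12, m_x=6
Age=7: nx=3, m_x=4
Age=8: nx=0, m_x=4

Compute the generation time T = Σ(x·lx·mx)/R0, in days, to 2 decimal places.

2.88

lx = nx/n0 = nx/150: 1, 0.73333…, 0.59333…, 0.42, 0.27333…, 0.17333…, 0.08, 0.02, 0
lx·mx: 0, 1.466667…, 1.78…, 1.26, 1.093333…, 0.52…, 0.48, 0.08, 0 → R0 = 6.68…
x·lx·mx: 0, 1.466667…, 3.56…, 3.78, 4.373333…, 2.6…, 2.88, 0.56, 0 → Σ = 19.22…
T = 19.22… / 6.68… = 2.877246… → 2.88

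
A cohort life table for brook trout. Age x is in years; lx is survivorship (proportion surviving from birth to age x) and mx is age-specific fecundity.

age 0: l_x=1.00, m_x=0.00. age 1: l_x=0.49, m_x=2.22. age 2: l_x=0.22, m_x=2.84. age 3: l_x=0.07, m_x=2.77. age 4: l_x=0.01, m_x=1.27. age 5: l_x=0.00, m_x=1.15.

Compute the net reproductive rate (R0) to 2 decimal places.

1.92

lx·mx by age: 0, 1.0878, 0.6248, 0.1939, 0.0127, 0
R0 = Σ lx·mx = 1.9192 → 1.92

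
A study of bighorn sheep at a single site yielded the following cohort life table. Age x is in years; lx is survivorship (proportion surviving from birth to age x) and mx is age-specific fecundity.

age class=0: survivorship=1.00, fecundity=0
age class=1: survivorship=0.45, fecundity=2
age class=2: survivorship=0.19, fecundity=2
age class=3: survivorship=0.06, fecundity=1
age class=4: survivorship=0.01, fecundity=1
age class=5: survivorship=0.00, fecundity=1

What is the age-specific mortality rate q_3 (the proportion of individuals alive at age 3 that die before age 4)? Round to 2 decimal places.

0.83

q_3 = (l_3 − l_4) / l_3 = (0.06 − 0.01) / 0.06
     = 0.05 / 0.06 = 0.833333… → 0.83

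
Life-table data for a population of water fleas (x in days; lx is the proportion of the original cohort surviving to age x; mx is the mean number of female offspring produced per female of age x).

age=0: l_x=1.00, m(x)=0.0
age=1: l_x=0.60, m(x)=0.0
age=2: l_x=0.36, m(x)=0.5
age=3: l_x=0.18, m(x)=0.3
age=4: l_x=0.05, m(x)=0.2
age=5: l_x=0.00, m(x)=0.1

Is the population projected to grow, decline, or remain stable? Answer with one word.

R0 = Σ lx·mx = 0 + 0 + 0.18 + 0.054 + 0.01 + 0 = 0.244
R0 < 1, so the population is declining.

declining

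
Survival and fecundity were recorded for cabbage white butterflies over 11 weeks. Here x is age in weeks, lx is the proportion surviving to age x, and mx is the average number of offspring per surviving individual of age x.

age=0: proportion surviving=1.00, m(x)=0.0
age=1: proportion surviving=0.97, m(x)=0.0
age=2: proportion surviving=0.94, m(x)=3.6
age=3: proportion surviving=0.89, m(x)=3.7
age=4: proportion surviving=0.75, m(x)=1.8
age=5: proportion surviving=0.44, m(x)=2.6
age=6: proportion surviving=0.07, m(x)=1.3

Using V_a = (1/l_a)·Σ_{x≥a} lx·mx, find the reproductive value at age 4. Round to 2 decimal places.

3.45

lx·mx for x ≥ 4: 1.35, 1.144, 0.091 → sum = 2.585
V_4 = 2.585 / l_4 = 2.585 / 0.75 = 3.446667… → 3.45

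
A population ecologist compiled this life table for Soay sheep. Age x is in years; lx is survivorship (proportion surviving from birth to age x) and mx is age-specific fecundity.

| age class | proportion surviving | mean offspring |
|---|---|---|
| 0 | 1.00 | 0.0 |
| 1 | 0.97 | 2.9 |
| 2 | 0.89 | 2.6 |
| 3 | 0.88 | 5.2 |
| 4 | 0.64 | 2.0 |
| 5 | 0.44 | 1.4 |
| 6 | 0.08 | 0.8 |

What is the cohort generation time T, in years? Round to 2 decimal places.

lx·mx: 0, 2.813, 2.314, 4.576, 1.28, 0.616, 0.064 → R0 = 11.663
x·lx·mx: 0, 2.813, 4.628, 13.728, 5.12, 3.08, 0.384 → Σ = 29.753
T = 29.753 / 11.663 = 2.551059… → 2.55

2.55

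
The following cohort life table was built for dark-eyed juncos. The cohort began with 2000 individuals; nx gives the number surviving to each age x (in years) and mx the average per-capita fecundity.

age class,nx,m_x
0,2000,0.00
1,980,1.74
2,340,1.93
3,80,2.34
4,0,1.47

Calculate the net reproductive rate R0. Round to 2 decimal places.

1.27

lx = nx/n0 = nx/2000: 1, 0.49, 0.17, 0.04, 0
lx·mx by age: 0, 0.8526, 0.3281, 0.0936, 0
R0 = Σ lx·mx = 1.2743 → 1.27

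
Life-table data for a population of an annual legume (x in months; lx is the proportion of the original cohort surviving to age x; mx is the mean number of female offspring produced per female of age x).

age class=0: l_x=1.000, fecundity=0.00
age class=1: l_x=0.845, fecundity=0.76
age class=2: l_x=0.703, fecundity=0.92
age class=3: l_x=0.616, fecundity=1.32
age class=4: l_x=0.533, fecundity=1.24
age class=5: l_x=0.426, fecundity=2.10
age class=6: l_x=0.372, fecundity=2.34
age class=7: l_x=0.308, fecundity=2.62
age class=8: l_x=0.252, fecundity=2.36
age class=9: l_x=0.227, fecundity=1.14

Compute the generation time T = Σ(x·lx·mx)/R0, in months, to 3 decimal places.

lx·mx: 0, 0.6422, 0.64676, 0.81312, 0.66092, 0.8946, 0.87048, 0.80696, 0.59472, 0.25878 → R0 = 6.18854
x·lx·mx: 0, 0.6422, 1.29352, 2.43936, 2.64368, 4.473, 5.22288, 5.64872, 4.75776, 2.32902 → Σ = 29.45014
T = 29.45014 / 6.18854 = 4.758819… → 4.759

4.759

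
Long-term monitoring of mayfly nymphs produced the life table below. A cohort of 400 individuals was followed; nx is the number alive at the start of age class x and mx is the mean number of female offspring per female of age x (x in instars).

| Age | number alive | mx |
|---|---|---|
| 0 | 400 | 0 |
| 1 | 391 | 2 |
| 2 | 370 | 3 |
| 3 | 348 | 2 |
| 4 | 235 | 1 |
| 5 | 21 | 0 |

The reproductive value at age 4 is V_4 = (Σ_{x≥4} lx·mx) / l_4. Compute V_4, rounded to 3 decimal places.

1.000

lx = nx/n0 = nx/400: 1, 0.9775, 0.925, 0.87, 0.5875, 0.0525
lx·mx for x ≥ 4: 0.5875, 0 → sum = 0.5875
V_4 = 0.5875 / l_4 = 0.5875 / 0.5875 = 1 → 1.000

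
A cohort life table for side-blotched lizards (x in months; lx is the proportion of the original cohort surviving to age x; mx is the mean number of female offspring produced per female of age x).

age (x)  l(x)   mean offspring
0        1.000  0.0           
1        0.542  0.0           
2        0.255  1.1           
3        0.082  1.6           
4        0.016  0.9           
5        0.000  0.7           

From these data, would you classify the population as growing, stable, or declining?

R0 = Σ lx·mx = 0 + 0 + 0.2805 + 0.1312 + 0.0144 + 0 = 0.4261
R0 < 1, so the population is declining.

declining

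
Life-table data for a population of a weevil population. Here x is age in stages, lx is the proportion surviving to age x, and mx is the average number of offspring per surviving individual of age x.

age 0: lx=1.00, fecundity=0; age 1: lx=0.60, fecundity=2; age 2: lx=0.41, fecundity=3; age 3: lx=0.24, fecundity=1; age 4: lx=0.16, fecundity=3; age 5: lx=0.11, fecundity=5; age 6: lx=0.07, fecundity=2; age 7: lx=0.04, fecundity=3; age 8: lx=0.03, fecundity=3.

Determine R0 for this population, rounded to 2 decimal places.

lx·mx by age: 0, 1.2, 1.23, 0.24, 0.48, 0.55, 0.14, 0.12, 0.09
R0 = Σ lx·mx = 4.05 → 4.05

4.05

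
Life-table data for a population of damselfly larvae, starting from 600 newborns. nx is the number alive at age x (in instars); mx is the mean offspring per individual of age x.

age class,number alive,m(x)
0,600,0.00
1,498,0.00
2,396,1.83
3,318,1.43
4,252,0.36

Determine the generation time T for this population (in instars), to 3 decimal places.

lx = nx/n0 = nx/600: 1, 0.83, 0.66, 0.53, 0.42
lx·mx: 0, 0, 1.2078, 0.7579, 0.1512 → R0 = 2.1169
x·lx·mx: 0, 0, 2.4156, 2.2737, 0.6048 → Σ = 5.2941
T = 5.2941 / 2.1169 = 2.500874… → 2.501

2.501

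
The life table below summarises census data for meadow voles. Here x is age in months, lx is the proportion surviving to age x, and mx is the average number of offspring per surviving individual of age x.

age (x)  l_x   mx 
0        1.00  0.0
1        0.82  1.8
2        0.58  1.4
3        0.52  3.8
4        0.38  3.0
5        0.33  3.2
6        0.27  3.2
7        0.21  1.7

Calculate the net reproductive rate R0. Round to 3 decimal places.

lx·mx by age: 0, 1.476, 0.812, 1.976, 1.14, 1.056, 0.864, 0.357
R0 = Σ lx·mx = 7.681 → 7.681

7.681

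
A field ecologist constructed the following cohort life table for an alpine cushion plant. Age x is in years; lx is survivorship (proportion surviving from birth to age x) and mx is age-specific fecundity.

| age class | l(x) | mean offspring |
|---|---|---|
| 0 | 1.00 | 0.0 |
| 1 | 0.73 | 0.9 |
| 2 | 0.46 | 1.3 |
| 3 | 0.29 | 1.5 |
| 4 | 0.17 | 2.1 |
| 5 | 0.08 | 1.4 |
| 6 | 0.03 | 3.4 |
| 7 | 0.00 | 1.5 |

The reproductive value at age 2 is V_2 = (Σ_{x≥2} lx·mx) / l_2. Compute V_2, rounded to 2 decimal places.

3.49

lx·mx for x ≥ 2: 0.598, 0.435, 0.357, 0.112, 0.102, 0 → sum = 1.604
V_2 = 1.604 / l_2 = 1.604 / 0.46 = 3.486957… → 3.49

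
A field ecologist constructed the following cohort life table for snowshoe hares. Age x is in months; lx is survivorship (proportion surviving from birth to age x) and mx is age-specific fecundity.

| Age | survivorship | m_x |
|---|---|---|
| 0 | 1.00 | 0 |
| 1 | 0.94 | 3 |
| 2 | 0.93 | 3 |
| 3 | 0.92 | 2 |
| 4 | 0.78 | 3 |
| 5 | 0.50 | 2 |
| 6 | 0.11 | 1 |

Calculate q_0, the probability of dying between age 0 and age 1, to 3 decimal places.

0.060

q_0 = (l_0 − l_1) / l_0 = (1 − 0.94) / 1
     = 0.06 / 1 = 0.06 → 0.060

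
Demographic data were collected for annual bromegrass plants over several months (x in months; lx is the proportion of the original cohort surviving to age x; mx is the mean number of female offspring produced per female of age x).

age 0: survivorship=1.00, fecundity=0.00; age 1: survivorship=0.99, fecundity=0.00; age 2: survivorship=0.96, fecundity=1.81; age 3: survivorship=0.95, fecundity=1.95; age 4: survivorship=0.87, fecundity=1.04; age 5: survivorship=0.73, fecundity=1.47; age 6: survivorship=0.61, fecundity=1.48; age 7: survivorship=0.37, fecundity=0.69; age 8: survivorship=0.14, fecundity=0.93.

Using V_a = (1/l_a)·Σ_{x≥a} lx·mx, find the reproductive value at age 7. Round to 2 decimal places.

1.04

lx·mx for x ≥ 7: 0.2553, 0.1302 → sum = 0.3855
V_7 = 0.3855 / l_7 = 0.3855 / 0.37 = 1.041892… → 1.04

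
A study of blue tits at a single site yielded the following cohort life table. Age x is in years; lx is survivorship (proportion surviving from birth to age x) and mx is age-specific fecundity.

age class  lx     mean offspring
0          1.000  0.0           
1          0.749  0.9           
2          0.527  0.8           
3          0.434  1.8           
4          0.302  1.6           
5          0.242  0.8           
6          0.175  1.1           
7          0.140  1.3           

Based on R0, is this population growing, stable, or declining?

growing

R0 = Σ lx·mx = 0 + 0.6741 + 0.4216 + 0.7812 + 0.4832 + 0.1936 + 0.1925 + 0.182 = 2.9282
R0 > 1, so the population is growing.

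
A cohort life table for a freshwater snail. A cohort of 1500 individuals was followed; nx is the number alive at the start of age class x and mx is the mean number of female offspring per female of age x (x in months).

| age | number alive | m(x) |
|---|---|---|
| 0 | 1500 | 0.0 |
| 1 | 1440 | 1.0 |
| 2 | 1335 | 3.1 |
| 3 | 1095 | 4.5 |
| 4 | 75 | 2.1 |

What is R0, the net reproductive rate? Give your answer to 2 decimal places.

7.11

lx = nx/n0 = nx/1500: 1, 0.96, 0.89, 0.73, 0.05
lx·mx by age: 0, 0.96, 2.759, 3.285, 0.105
R0 = Σ lx·mx = 7.109 → 7.11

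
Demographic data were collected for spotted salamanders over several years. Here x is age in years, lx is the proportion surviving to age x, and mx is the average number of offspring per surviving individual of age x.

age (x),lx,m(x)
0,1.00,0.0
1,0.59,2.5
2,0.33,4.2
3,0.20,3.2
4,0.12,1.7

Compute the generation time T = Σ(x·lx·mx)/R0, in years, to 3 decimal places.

lx·mx: 0, 1.475, 1.386, 0.64, 0.204 → R0 = 3.705
x·lx·mx: 0, 1.475, 2.772, 1.92, 0.816 → Σ = 6.983
T = 6.983 / 3.705 = 1.88475… → 1.885

1.885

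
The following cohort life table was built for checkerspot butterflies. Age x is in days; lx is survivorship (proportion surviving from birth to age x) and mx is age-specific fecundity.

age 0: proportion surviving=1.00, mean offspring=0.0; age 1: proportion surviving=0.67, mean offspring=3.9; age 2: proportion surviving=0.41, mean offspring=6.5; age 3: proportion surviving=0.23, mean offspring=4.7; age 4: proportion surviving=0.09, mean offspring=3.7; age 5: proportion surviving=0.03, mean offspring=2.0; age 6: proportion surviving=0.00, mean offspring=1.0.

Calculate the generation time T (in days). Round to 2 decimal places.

lx·mx: 0, 2.613, 2.665, 1.081, 0.333, 0.06, 0 → R0 = 6.752
x·lx·mx: 0, 2.613, 5.33, 3.243, 1.332, 0.3, 0 → Σ = 12.818
T = 12.818 / 6.752 = 1.8984… → 1.90

1.90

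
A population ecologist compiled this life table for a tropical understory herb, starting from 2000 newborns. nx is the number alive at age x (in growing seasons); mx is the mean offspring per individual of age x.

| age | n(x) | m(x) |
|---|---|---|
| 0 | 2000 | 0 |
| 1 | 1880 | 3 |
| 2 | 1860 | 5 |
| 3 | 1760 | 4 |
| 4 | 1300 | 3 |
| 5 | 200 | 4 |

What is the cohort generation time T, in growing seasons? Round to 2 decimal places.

lx = nx/n0 = nx/2000: 1, 0.94, 0.93, 0.88, 0.65, 0.1
lx·mx: 0, 2.82, 4.65, 3.52, 1.95, 0.4 → R0 = 13.34
x·lx·mx: 0, 2.82, 9.3, 10.56, 7.8, 2 → Σ = 32.48
T = 32.48 / 13.34 = 2.434783… → 2.43

2.43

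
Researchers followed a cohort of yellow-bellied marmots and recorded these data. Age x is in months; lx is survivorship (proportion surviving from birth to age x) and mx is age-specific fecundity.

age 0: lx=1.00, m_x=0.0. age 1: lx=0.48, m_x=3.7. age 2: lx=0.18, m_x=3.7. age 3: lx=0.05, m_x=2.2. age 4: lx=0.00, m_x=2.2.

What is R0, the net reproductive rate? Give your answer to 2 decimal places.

lx·mx by age: 0, 1.776, 0.666, 0.11, 0
R0 = Σ lx·mx = 2.552 → 2.55

2.55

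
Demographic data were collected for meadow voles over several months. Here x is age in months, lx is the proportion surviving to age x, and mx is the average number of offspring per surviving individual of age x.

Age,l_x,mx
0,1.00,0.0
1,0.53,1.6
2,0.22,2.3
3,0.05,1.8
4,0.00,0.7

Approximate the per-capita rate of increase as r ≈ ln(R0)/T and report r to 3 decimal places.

R0 = Σ lx·mx = 0 + 0.848 + 0.506 + 0.09 + 0 = 1.444
Σ x·lx·mx = 2.13; T = 2.13/1.444 = 1.47507…
r ≈ ln(R0)/T = ln(1.444)/1.47507… = 0.24908… → 0.249

0.249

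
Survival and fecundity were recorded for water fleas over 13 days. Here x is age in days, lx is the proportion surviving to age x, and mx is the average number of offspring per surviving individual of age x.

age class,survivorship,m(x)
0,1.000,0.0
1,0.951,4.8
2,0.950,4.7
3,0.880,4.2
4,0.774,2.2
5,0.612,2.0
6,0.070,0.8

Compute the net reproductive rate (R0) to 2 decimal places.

15.71

lx·mx by age: 0, 4.5648, 4.465, 3.696, 1.7028, 1.224, 0.056
R0 = Σ lx·mx = 15.7086 → 15.71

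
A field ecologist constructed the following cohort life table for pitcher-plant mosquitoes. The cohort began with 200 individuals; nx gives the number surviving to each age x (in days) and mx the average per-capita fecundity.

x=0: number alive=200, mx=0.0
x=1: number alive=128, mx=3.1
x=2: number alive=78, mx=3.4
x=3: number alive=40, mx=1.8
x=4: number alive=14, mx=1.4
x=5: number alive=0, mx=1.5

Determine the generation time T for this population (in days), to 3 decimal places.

lx = nx/n0 = nx/200: 1, 0.64, 0.39, 0.2, 0.07, 0
lx·mx: 0, 1.984, 1.326, 0.36, 0.098, 0 → R0 = 3.768
x·lx·mx: 0, 1.984, 2.652, 1.08, 0.392, 0 → Σ = 6.108
T = 6.108 / 3.768 = 1.621019… → 1.621

1.621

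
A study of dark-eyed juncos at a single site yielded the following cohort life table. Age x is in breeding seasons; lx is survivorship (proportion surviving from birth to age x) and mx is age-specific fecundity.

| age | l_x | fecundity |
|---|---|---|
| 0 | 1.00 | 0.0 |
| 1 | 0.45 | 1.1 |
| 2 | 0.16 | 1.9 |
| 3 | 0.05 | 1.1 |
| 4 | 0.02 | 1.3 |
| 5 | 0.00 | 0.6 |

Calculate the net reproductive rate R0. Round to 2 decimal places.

lx·mx by age: 0, 0.495, 0.304, 0.055, 0.026, 0
R0 = Σ lx·mx = 0.88 → 0.88

0.88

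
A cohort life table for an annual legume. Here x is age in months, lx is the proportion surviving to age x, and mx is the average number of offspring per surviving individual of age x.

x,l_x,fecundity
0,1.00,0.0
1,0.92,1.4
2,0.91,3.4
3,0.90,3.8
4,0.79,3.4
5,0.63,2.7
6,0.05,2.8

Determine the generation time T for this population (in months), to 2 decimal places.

3.07

lx·mx: 0, 1.288, 3.094, 3.42, 2.686, 1.701, 0.14 → R0 = 12.329
x·lx·mx: 0, 1.288, 6.188, 10.26, 10.744, 8.505, 0.84 → Σ = 37.825
T = 37.825 / 12.329 = 3.06797… → 3.07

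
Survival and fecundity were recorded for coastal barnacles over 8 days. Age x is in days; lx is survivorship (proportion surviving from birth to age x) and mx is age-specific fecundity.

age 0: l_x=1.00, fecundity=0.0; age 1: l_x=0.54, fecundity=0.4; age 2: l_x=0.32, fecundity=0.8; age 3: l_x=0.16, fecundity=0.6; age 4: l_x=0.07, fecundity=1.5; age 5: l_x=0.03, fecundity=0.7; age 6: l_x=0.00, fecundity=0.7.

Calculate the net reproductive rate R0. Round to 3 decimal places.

lx·mx by age: 0, 0.216, 0.256, 0.096, 0.105, 0.021, 0
R0 = Σ lx·mx = 0.694 → 0.694

0.694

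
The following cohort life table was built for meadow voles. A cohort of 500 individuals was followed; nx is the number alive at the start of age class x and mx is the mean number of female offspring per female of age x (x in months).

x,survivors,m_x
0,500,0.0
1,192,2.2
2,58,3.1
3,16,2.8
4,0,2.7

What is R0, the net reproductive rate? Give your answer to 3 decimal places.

lx = nx/n0 = nx/500: 1, 0.384, 0.116, 0.032, 0
lx·mx by age: 0, 0.8448, 0.3596, 0.0896, 0
R0 = Σ lx·mx = 1.294 → 1.294

1.294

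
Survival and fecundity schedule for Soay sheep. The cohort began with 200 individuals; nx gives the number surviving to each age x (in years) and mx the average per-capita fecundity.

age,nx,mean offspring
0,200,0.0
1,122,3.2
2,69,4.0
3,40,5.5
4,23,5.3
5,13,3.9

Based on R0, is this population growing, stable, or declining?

lx = nx/n0 = nx/200: 1, 0.61, 0.345, 0.2, 0.115, 0.065
R0 = Σ lx·mx = 0 + 1.952 + 1.38 + 1.1 + 0.6095 + 0.2535 = 5.295
R0 > 1, so the population is growing.

growing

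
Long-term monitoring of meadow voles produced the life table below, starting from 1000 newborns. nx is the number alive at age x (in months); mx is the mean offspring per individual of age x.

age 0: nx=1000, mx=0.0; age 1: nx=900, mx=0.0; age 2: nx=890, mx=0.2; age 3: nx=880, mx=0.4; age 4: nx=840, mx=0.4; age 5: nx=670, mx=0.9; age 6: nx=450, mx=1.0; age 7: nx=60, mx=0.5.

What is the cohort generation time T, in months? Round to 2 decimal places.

4.45

lx = nx/n0 = nx/1000: 1, 0.9, 0.89, 0.88, 0.84, 0.67, 0.45, 0.06
lx·mx: 0, 0, 0.178, 0.352, 0.336, 0.603, 0.45, 0.03 → R0 = 1.949
x·lx·mx: 0, 0, 0.356, 1.056, 1.344, 3.015, 2.7, 0.21 → Σ = 8.681
T = 8.681 / 1.949 = 4.454079… → 4.45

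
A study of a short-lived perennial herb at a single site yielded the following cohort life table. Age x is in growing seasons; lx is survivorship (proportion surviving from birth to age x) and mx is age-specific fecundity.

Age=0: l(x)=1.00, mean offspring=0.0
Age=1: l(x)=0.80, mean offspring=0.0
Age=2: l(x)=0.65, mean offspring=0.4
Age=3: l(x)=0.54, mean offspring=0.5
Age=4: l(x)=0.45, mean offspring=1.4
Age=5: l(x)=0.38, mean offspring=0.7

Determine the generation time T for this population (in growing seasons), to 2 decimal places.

lx·mx: 0, 0, 0.26, 0.27, 0.63, 0.266 → R0 = 1.426
x·lx·mx: 0, 0, 0.52, 0.81, 2.52, 1.33 → Σ = 5.18
T = 5.18 / 1.426 = 3.632539… → 3.63

3.63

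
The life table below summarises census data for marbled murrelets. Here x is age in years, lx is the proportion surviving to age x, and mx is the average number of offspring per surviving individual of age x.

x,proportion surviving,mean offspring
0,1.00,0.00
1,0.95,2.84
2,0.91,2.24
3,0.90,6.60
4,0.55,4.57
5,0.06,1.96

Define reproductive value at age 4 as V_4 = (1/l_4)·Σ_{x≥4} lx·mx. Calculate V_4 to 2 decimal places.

lx·mx for x ≥ 4: 2.5135, 0.1176 → sum = 2.6311
V_4 = 2.6311 / l_4 = 2.6311 / 0.55 = 4.783818… → 4.78

4.78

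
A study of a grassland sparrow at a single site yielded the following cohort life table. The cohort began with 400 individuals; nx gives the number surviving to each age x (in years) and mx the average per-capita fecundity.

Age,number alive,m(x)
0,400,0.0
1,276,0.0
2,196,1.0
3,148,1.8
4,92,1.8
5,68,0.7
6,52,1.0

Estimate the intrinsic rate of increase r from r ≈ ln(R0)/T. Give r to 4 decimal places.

0.1811

lx = nx/n0 = nx/400: 1, 0.69, 0.49, 0.37, 0.23, 0.17, 0.13
R0 = Σ lx·mx = 0 + 0 + 0.49 + 0.666 + 0.414 + 0.119 + 0.13 = 1.819
Σ x·lx·mx = 6.009; T = 6.009/1.819 = 3.30346…
r ≈ ln(R0)/T = ln(1.819)/3.30346… = 0.181109… → 0.1811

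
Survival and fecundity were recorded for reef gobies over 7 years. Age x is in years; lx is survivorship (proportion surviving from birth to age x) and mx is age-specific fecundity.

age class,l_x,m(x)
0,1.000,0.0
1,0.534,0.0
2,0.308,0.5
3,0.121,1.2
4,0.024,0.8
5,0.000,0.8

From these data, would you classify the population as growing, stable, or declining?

R0 = Σ lx·mx = 0 + 0 + 0.154 + 0.1452 + 0.0192 + 0 = 0.3184
R0 < 1, so the population is declining.

declining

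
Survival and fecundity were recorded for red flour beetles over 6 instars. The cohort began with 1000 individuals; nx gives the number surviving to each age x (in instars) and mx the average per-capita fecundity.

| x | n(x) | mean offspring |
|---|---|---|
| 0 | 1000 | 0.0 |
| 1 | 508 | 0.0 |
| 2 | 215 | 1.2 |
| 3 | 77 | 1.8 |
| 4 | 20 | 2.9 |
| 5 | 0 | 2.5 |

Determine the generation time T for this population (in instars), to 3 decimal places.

lx = nx/n0 = nx/1000: 1, 0.508, 0.215, 0.077, 0.02, 0
lx·mx: 0, 0, 0.258, 0.1386, 0.058, 0 → R0 = 0.4546
x·lx·mx: 0, 0, 0.516, 0.4158, 0.232, 0 → Σ = 1.1638
T = 1.1638 / 0.4546 = 2.560053… → 2.560

2.560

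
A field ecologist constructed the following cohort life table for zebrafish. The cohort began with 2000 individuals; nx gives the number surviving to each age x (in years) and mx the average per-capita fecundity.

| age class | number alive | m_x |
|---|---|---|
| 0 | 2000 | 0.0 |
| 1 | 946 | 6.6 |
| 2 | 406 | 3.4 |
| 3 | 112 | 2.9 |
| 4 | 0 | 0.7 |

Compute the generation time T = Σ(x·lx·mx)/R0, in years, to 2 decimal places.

lx = nx/n0 = nx/2000: 1, 0.473, 0.203, 0.056, 0
lx·mx: 0, 3.1218, 0.6902, 0.1624, 0 → R0 = 3.9744
x·lx·mx: 0, 3.1218, 1.3804, 0.4872, 0 → Σ = 4.9894
T = 4.9894 / 3.9744 = 1.255384… → 1.26

1.26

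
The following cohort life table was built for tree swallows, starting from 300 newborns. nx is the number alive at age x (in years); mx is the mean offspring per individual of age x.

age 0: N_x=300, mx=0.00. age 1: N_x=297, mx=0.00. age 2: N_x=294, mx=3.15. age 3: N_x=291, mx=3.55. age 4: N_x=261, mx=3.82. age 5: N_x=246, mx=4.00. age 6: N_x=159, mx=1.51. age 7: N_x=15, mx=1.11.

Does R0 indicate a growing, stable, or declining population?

lx = nx/n0 = nx/300: 1, 0.99, 0.98, 0.97, 0.87, 0.82, 0.53, 0.05
R0 = Σ lx·mx = 0 + 0 + 3.087 + 3.4435 + 3.3234 + 3.28 + 0.8003 + 0.0555 = 13.9897
R0 > 1, so the population is growing.

growing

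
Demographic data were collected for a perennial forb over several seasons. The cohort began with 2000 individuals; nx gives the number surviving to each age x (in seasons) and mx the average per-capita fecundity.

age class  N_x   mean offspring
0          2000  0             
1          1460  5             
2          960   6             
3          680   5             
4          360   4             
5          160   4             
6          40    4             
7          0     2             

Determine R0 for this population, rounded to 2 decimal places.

lx = nx/n0 = nx/2000: 1, 0.73, 0.48, 0.34, 0.18, 0.08, 0.02, 0
lx·mx by age: 0, 3.65, 2.88, 1.7, 0.72, 0.32, 0.08, 0
R0 = Σ lx·mx = 9.35 → 9.35

9.35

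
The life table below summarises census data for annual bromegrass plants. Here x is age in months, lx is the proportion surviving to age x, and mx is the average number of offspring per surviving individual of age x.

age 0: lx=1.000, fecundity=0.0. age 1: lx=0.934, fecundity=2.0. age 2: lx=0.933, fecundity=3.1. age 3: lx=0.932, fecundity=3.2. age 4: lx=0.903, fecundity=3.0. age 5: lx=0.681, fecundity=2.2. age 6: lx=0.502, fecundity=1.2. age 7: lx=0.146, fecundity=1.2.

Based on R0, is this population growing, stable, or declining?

growing

R0 = Σ lx·mx = 0 + 1.868 + 2.8923 + 2.9824 + 2.709 + 1.4982 + 0.6024 + 0.1752 = 12.7275
R0 > 1, so the population is growing.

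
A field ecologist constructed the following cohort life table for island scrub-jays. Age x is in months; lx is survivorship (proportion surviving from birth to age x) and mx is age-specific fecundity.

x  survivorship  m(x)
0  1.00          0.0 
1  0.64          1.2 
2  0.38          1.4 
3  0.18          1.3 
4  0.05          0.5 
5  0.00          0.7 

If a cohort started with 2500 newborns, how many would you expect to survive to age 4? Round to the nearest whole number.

Expected survivors = N0 · l_4 = 2500 × 0.05 = 125 → 125

125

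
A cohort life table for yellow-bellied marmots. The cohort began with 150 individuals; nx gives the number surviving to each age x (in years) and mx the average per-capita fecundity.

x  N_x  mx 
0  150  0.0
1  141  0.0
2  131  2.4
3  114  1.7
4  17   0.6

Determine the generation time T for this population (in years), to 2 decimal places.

2.41

lx = nx/n0 = nx/150: 1, 0.94, 0.87333…, 0.76, 0.11333…
lx·mx: 0, 0, 2.096…, 1.292, 0.068… → R0 = 3.456…
x·lx·mx: 0, 0, 4.192…, 3.876, 0.272… → Σ = 8.34…
T = 8.34… / 3.456… = 2.413194… → 2.41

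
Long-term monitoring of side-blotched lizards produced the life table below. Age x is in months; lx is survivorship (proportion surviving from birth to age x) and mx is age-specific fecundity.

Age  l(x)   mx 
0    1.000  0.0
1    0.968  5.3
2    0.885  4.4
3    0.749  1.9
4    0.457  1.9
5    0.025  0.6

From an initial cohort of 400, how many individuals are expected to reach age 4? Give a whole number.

Expected survivors = N0 · l_4 = 400 × 0.457 = 182.8 → 183

183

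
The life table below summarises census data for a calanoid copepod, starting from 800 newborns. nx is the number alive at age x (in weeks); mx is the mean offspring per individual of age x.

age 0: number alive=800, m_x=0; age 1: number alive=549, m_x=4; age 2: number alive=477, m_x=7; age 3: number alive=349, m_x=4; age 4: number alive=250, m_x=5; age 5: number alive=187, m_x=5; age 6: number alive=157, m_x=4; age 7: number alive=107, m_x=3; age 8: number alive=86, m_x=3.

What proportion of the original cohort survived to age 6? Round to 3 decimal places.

0.196

l_6 = n_6/n_0 = 157/800 = 0.19625 → 0.196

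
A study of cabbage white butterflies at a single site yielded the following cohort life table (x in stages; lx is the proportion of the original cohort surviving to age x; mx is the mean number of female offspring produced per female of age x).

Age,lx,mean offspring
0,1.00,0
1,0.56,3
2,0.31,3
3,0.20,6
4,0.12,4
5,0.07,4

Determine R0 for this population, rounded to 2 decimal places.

lx·mx by age: 0, 1.68, 0.93, 1.2, 0.48, 0.28
R0 = Σ lx·mx = 4.57 → 4.57

4.57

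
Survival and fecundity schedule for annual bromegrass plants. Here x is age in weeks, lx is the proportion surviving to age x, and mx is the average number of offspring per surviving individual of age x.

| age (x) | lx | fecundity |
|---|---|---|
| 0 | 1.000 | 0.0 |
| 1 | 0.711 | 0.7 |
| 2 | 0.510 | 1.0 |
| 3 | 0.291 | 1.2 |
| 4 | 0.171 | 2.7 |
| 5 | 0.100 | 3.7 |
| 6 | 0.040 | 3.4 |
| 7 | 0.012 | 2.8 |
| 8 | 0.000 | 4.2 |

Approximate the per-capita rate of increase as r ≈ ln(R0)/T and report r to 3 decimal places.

R0 = Σ lx·mx = 0 + 0.4977 + 0.51 + 0.3492 + 0.4617 + 0.37 + 0.136 + 0.0336 + 0 = 2.3582
Σ x·lx·mx = 7.3133; T = 7.3133/2.3582 = 3.10122…
r ≈ ln(R0)/T = ln(2.3582)/3.10122… = 0.27663… → 0.277

0.277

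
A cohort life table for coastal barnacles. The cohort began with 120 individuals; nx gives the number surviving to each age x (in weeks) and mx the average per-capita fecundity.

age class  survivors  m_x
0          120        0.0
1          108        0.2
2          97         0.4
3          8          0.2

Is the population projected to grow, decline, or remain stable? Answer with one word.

declining

lx = nx/n0 = nx/120: 1, 0.9, 0.80833…, 0.06667…
R0 = Σ lx·mx = 0 + 0.18 + 0.323333… + 0.013333… = 0.516667…
R0 < 1, so the population is declining.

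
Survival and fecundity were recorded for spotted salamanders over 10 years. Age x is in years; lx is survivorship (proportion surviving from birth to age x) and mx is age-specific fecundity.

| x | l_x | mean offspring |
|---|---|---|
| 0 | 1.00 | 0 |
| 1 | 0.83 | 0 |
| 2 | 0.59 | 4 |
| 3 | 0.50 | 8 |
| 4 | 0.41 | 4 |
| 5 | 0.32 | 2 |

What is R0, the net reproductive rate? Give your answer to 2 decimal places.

8.64

lx·mx by age: 0, 0, 2.36, 4, 1.64, 0.64
R0 = Σ lx·mx = 8.64 → 8.64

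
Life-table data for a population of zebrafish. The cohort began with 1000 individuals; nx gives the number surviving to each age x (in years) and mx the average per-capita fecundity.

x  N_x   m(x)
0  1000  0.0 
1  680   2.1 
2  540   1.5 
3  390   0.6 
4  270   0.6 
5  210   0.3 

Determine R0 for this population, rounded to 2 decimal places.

2.70

lx = nx/n0 = nx/1000: 1, 0.68, 0.54, 0.39, 0.27, 0.21
lx·mx by age: 0, 1.428, 0.81, 0.234, 0.162, 0.063
R0 = Σ lx·mx = 2.697 → 2.70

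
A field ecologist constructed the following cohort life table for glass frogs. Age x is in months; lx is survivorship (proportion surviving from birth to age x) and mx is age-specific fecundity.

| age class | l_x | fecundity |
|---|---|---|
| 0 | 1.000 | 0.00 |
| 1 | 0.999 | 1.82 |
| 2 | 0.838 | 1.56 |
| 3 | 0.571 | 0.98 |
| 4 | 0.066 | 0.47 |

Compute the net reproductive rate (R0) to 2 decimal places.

3.72

lx·mx by age: 0, 1.81818, 1.30728, 0.55958, 0.03102
R0 = Σ lx·mx = 3.71606 → 3.72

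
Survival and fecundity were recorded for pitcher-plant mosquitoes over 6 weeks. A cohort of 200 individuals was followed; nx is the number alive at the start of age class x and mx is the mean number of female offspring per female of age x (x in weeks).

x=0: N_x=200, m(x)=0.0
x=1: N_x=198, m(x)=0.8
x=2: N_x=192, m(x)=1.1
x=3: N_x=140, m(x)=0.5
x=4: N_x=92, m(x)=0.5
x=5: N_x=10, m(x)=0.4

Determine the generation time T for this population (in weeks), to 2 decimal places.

2.03

lx = nx/n0 = nx/200: 1, 0.99, 0.96, 0.7, 0.46, 0.05
lx·mx: 0, 0.792, 1.056, 0.35, 0.23, 0.02 → R0 = 2.448
x·lx·mx: 0, 0.792, 2.112, 1.05, 0.92, 0.1 → Σ = 4.974
T = 4.974 / 2.448 = 2.031863… → 2.03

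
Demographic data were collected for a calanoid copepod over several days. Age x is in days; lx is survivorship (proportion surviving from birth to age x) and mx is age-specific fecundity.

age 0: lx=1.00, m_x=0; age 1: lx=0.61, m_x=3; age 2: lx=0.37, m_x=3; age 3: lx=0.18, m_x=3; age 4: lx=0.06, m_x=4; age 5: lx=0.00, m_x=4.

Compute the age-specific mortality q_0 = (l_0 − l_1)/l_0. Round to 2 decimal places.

q_0 = (l_0 − l_1) / l_0 = (1 − 0.61) / 1
     = 0.39 / 1 = 0.39 → 0.39

0.39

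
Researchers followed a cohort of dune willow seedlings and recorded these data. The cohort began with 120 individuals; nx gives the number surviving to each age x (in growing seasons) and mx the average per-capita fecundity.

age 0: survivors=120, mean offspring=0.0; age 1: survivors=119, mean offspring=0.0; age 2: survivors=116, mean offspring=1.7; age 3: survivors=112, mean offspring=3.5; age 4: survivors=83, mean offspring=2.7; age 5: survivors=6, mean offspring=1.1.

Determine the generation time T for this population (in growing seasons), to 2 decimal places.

3.05

lx = nx/n0 = nx/120: 1, 0.99167…, 0.96667…, 0.93333…, 0.69167…, 0.05
lx·mx: 0, 0, 1.643333…, 3.266667…, 1.8675…, 0.055 → R0 = 6.8325…
x·lx·mx: 0, 0, 3.286667…, 9.8…, 7.47…, 0.275 → Σ = 20.831667…
T = 20.831667… / 6.8325… = 3.048908… → 3.05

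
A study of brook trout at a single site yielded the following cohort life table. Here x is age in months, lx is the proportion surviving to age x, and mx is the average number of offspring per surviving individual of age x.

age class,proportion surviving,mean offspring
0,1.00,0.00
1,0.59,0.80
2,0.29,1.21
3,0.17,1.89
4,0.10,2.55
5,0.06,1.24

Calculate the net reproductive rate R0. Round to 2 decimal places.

1.47

lx·mx by age: 0, 0.472, 0.3509, 0.3213, 0.255, 0.0744
R0 = Σ lx·mx = 1.4736 → 1.47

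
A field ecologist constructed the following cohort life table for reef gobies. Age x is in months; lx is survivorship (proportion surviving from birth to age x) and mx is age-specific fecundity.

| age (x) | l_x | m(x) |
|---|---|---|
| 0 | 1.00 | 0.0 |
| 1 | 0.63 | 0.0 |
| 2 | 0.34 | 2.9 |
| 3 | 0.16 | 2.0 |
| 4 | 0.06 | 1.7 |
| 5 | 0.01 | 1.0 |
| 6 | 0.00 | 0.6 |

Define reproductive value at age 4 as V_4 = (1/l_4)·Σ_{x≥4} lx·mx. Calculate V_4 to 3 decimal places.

lx·mx for x ≥ 4: 0.102, 0.01, 0 → sum = 0.112
V_4 = 0.112 / l_4 = 0.112 / 0.06 = 1.866667… → 1.867

1.867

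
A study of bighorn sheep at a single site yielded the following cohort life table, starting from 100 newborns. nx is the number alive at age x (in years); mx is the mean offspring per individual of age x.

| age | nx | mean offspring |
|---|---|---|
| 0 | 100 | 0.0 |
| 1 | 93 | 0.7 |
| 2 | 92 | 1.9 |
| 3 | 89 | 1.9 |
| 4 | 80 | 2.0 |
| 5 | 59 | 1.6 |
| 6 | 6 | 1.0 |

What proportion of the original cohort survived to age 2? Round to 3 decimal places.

l_2 = n_2/n_0 = 92/100 = 0.92 → 0.920

0.920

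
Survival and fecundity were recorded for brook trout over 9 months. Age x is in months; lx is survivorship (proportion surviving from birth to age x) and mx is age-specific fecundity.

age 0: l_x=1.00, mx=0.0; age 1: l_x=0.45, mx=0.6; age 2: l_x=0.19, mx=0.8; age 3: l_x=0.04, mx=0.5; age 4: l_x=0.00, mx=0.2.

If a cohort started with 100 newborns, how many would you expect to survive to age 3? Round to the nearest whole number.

4

Expected survivors = N0 · l_3 = 100 × 0.04 = 4 → 4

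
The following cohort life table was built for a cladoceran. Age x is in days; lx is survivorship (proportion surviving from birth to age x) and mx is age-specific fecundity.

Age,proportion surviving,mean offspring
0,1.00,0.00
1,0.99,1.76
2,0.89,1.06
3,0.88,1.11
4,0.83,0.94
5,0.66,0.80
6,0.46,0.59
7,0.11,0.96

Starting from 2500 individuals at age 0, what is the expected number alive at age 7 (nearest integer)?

Expected survivors = N0 · l_7 = 2500 × 0.11 = 275 → 275

275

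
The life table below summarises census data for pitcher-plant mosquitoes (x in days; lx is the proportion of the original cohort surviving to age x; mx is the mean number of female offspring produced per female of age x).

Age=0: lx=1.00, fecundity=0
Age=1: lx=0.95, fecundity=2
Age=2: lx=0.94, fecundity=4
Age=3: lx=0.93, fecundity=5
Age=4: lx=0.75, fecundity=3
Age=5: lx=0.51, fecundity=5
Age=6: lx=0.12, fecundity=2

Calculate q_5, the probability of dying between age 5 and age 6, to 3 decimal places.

0.765

q_5 = (l_5 − l_6) / l_5 = (0.51 − 0.12) / 0.51
     = 0.39 / 0.51 = 0.764706… → 0.765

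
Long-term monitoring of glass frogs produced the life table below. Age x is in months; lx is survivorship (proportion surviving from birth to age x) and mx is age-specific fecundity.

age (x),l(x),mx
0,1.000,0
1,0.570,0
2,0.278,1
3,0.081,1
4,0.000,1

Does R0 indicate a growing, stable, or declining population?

R0 = Σ lx·mx = 0 + 0 + 0.278 + 0.081 + 0 = 0.359
R0 < 1, so the population is declining.

declining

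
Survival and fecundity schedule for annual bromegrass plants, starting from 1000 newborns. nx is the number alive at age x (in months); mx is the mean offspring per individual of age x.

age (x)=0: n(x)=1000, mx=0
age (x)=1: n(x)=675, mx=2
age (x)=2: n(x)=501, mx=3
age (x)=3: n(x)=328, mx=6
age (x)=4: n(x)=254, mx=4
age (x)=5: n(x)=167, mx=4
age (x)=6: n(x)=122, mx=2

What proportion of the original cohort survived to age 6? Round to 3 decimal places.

0.122

l_6 = n_6/n_0 = 122/1000 = 0.122 → 0.122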